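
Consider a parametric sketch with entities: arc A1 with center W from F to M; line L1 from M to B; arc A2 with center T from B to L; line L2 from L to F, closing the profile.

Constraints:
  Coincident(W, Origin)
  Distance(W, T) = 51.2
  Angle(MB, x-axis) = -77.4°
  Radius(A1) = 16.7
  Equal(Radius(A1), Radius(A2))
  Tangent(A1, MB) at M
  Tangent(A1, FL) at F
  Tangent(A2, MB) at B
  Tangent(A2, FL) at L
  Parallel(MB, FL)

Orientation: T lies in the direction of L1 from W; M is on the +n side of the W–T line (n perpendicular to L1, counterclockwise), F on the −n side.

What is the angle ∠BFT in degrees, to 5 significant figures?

15.053°

The slot axis is L1's direction at -77.4°, so u = (cos -77.4°, sin -77.4°) = (0.21814, -0.97592) and n = (−sin -77.4°, cos -77.4°) = (0.97592, 0.21814). W is at the origin and T lies 51.2 along u from W, so T = 51.2·u = (11.169, -49.967). Tangency of A1 to both parallel lines with radius 16.7 puts M and F at W ± 16.7·n: M = (16.298, 3.6430), F = (-16.298, -3.6430). Equal radii place B and L the same way about T: B = T + 16.7·n = (27.467, -46.324), L = T − 16.7·n = (-5.1289, -53.610). Then cos ∠BFT = FB·FT / (|FB||FT|), giving 15.053°.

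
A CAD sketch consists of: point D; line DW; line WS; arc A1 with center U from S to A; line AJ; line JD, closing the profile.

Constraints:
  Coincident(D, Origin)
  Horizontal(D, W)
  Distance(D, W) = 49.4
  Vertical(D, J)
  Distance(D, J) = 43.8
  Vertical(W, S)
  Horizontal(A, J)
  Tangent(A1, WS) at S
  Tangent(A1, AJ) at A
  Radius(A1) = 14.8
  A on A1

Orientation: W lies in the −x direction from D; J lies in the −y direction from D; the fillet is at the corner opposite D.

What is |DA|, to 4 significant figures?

55.82

D is at the origin; DW is horizontal with |DW| = 49.4 and W on the −x side, so W = (-49.40, 0.000). DJ is vertical with |DJ| = 43.8 and J on the −y side, so J = (0.000, -43.80). The virtual corner opposite D is at (-49.40, -43.80). Since A1 is tangent to WS there, US ⟂ WS and tangency of A1 to AJ means the radius UA is perpendicular to AJ, with radius 14.8, so the center U sits 14.8 in from both sides at U = (-34.60, -29.00). That places the tangent points at S = (-49.40, -29.00) on WS and A = (-34.60, -43.80) on AJ. Then |DA| = |A − D| = 55.82.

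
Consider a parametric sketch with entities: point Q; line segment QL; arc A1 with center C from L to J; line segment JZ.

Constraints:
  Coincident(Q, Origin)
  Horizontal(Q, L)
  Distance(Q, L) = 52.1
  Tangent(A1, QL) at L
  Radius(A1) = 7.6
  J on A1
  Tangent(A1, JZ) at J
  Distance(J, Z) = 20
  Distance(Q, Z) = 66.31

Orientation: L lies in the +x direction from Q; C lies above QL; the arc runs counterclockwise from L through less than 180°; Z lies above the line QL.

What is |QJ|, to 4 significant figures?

60.14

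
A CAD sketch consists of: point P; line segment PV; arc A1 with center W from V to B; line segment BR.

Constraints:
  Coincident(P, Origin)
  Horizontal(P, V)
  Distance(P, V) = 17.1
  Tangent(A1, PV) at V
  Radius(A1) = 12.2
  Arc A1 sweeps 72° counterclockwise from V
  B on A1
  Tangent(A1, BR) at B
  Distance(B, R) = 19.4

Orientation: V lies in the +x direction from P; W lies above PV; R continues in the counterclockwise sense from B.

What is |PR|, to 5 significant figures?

43.892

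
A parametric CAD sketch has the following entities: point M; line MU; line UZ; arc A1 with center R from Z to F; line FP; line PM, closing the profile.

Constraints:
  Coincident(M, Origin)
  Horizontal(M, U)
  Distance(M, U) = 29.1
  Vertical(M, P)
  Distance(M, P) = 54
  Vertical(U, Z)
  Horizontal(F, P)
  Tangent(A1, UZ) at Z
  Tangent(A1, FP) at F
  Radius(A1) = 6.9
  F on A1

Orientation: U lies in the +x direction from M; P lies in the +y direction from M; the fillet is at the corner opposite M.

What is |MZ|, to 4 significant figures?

55.36

The virtual corner opposite M is at (29.10, 54.00). A1 meets UZ tangentially, so RZ is at right angles to UZ and tangency of A1 to FP means the radius RF is perpendicular to FP, with radius 6.9, so the center R sits 6.9 in from both sides at R = (22.20, 47.10). That places the tangent points at Z = (29.10, 47.10) on UZ and F = (22.20, 54.00) on FP. Then |MZ| = |Z − M| = 55.36.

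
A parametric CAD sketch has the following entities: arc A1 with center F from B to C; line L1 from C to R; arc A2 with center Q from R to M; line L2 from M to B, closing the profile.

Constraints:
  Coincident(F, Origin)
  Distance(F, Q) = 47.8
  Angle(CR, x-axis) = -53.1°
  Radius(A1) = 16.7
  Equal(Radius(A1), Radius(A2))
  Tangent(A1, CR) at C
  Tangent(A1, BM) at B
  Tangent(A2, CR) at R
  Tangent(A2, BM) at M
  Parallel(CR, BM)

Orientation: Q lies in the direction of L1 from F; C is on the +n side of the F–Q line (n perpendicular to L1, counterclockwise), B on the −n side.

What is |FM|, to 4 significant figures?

50.63

Tangency of A1 to both parallel lines with radius 16.7 puts C and B at F ± 16.7·n: C = (13.35, 10.03), B = (-13.35, -10.03). Equal radii place R and M the same way about Q: R = Q + 16.7·n = (42.05, -28.20), M = Q − 16.7·n = (15.35, -48.25). Then |FM| = |M − F| = 50.63.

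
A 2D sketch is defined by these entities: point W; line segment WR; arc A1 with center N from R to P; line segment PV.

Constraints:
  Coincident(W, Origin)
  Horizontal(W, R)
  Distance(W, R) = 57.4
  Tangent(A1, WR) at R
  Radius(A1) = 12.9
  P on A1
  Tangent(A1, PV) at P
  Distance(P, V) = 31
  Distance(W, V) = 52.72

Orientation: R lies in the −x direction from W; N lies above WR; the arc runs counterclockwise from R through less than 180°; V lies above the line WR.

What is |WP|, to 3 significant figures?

46.0

Checks: |NP| = 12.90 ✓; ∠(NP, PV) = 90.00° ✓; |PV| = 31.00 ✓; |WV| = 52.72 ✓.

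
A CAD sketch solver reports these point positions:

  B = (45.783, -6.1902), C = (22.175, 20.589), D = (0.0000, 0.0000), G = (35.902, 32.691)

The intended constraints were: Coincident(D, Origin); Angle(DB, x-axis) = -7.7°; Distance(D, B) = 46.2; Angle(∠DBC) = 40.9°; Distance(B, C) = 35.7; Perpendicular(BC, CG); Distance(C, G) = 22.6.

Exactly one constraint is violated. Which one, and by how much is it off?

Distance(C, G) = 22.6 — off by 4.30.

D = (0.00, 0.00) ✓; DB at -7.700° ✓; |DB| = 46.20 ✓; ∠DBC = 40.90° ✓; |BC| = 35.70 ✓; ∠(BC, CG) = 90.00° ✓; |CG| = 18.30 ✗.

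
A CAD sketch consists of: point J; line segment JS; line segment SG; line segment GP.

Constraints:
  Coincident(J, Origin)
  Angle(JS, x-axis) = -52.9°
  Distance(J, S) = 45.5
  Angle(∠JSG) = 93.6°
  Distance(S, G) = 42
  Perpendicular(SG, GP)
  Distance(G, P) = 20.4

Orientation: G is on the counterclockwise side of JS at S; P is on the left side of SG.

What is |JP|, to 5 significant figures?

51.358

J is at the origin; JS runs at -52.9° with length 45.5, so S = 45.5·(cos -52.9°, sin -52.9°) = (27.446, -36.290). ∠JSG = 93.6°, so SG runs at -52.9° + (180° − 93.6°) = 33.500° from the x-axis; with |SG| = 42.0, G = S + 42.0·(cos 33.500°, sin 33.500°) = (62.469, -13.109). SG is perpendicular to GP; with |GP| = 20.4 on the left of SG, P = G + 20.4·(-0.55194, 0.83389) = (51.210, 3.9026). Then |JP| = |P − J| = 51.358.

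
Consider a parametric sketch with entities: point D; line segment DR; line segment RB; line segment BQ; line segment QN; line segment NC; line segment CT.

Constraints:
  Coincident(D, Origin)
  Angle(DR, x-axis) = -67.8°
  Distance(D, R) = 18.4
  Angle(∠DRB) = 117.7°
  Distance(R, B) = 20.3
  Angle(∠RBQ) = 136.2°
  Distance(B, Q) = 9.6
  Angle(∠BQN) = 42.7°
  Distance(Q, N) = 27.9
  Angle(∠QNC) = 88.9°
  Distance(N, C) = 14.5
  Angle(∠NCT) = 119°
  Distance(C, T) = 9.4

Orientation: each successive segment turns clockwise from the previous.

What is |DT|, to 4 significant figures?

33.45

D is at the origin; DR runs at -67.8° with length 18.4, so R = (6.952, -17.04). ∠DRB = 117.7° gives RB at -130.1° from the x-axis; with |RB| = 20.3, B = (-6.123, -32.56). ∠RBQ = 136.2° gives BQ at -173.9° from the x-axis; with |BQ| = 9.6, Q = (-15.67, -33.58). ∠BQN = 42.7° gives QN at 48.80° from the x-axis; with |QN| = 27.9, N = (2.708, -12.59). ∠QNC = 88.9° gives NC at -42.30° from the x-axis; with |NC| = 14.5, C = (13.43, -22.35). ∠NCT = 119.0° gives CT at -103.3° from the x-axis; with |CT| = 9.4, T = (11.27, -31.50). Then |DT| = |T − D| = 33.45.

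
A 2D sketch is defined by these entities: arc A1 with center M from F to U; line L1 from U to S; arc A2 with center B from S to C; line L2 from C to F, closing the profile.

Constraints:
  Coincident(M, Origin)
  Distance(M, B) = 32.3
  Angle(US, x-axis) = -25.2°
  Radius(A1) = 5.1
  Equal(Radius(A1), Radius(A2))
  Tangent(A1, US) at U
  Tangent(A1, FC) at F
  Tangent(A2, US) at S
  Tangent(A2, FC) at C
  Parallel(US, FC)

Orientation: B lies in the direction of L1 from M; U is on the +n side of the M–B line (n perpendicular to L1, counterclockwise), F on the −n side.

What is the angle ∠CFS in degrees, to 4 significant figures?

17.53°

The slot axis is L1's direction at -25.2°, so u = (cos -25.2°, sin -25.2°) = (0.9048, -0.4258) and n = (−sin -25.2°, cos -25.2°) = (0.4258, 0.9048). M is at the origin and B lies 32.3 along u from M, so B = 32.3·u = (29.23, -13.75). Tangency of A1 to both parallel lines with radius 5.1 puts U and F at M ± 5.1·n: U = (2.171, 4.615), F = (-2.171, -4.615). Equal radii place S and C the same way about B: S = B + 5.1·n = (31.40, -9.138), C = B − 5.1·n = (27.05, -18.37). Then cos ∠CFS = FC·FS / (|FC||FS|), giving 17.53°.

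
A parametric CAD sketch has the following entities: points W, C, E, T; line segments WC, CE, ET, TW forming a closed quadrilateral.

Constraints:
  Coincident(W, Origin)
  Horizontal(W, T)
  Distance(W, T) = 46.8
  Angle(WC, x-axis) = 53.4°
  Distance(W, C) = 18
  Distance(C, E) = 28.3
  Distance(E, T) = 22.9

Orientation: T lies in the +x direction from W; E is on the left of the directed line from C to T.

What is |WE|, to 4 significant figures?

43.71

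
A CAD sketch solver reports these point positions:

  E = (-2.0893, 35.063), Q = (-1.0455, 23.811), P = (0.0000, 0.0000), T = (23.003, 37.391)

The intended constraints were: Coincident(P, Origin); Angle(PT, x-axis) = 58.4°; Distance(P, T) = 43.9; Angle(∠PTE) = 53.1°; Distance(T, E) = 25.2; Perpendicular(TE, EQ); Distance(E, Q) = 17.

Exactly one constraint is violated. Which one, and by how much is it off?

Distance(E, Q) = 17 — off by 5.70.

P = (0.00, 0.00) ✓; PT at 58.40° ✓; |PT| = 43.90 ✓; ∠PTE = 53.10° ✓; |TE| = 25.20 ✓; ∠(TE, EQ) = 90.00° ✓; |EQ| = 11.30 ✗.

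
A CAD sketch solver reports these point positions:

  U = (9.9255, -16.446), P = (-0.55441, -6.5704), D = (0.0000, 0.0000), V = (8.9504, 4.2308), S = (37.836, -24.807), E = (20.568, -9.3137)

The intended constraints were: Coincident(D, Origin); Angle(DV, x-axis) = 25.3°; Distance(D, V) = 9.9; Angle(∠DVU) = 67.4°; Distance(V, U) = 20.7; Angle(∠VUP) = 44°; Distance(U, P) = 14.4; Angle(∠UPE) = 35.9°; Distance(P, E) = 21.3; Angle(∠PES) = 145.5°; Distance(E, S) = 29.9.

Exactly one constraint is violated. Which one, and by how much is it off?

Distance(E, S) = 29.9 — off by 6.70.

D = (0.00, 0.00) ✓; DV at 25.30° ✓; |DV| = 9.900 ✓; ∠DVU = 67.40° ✓; |VU| = 20.70 ✓; ∠VUP = 44.00° ✓; |UP| = 14.40 ✓; ∠UPE = 35.90° ✓; |PE| = 21.30 ✓; ∠PES = 145.5° ✓; |ES| = 23.20 ✗.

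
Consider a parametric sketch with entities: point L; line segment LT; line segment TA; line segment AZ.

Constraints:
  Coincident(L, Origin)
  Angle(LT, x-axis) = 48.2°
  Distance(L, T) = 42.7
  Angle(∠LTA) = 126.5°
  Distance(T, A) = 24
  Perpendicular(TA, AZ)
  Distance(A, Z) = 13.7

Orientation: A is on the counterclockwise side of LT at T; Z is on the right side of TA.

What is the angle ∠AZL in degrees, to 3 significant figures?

45.8°

L is at the origin; LT runs at 48.2° with length 42.7, so T = 42.7·(cos 48.2°, sin 48.2°) = (28.5, 31.8). ∠LTA = 126.5°, so TA runs at 48.2° + (180° − 126.5°) = 102° from the x-axis; with |TA| = 24.0, A = T + 24.0·(cos 102°, sin 102°) = (23.6, 55.3). TA is perpendicular to AZ; with |AZ| = 13.7 on the right of TA, Z = A + 13.7·(0.979, 0.203) = (37.0, 58.1). Then cos ∠AZL = ZA·ZL / (|ZA||ZL|), giving 45.8°.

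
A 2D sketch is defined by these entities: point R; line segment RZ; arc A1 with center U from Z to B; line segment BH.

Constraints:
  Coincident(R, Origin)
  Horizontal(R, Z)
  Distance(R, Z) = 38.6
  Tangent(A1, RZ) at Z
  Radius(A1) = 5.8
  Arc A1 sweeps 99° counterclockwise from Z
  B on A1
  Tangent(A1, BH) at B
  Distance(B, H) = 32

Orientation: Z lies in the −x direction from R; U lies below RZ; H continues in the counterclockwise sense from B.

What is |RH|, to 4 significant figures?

54.90

On A1, Z sits at bearing 90° from U; a 99° counterclockwise sweep puts B at bearing 189°, so B = U + 5.8·(cos 189°, sin 189°) = (-44.33, -6.707). Since A1 is tangent to BH there, UB ⟂ BH, so BH runs along (−sin 189°, cos 189°); with |BH| = 32.0, H = (-39.32, -38.31). Then |RH| = |H − R| = 54.90.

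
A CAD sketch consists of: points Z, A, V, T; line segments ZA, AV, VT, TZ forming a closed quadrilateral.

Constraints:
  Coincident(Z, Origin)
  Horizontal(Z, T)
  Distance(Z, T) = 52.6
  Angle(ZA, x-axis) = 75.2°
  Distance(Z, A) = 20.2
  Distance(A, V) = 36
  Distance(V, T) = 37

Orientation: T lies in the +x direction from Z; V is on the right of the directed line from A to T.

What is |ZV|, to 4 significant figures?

23.05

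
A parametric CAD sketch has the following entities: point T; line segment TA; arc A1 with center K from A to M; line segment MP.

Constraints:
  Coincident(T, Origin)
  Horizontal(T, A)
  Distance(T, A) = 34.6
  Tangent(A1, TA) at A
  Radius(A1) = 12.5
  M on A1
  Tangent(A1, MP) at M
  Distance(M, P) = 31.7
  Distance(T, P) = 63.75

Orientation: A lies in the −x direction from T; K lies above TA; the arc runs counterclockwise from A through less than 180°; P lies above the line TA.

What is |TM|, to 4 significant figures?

32.33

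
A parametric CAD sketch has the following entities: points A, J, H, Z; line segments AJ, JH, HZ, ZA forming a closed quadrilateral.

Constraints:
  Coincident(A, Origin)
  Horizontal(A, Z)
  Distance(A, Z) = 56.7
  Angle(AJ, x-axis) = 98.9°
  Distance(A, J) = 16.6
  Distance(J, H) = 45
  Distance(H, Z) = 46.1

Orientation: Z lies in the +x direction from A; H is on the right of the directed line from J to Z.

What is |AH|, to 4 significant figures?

29.57

A is at the origin; A and Z share the same y with |AZ| = 56.7 and Z in +x, so Z = (56.7, 0). AJ runs at 98.9° with |AJ| = 16.6, so J = (-2.568, 16.40). H is determined by |JH| = 45.0 and |HZ| = 46.1 together: it lies at the intersection of circle(J, 45.0) and circle(Z, 46.1). With |JZ| = 61.50, the foot of the radical line on JZ is 29.93 from J and the perpendicular offset is √(45.0² − 29.93²) = 33.60. Taking the right-of-JZ solution: H = (17.32, -23.97).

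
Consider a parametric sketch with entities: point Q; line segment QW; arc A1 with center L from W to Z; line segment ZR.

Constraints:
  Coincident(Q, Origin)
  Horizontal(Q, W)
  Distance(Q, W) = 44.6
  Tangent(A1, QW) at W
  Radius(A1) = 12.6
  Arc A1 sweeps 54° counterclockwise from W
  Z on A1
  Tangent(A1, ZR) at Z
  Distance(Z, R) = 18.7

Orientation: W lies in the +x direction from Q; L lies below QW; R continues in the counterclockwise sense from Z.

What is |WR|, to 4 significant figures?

29.36

Q is at the origin; Q and W share the same y with |QW| = 44.6 and W on the +x side, so W = (44.60, 0.000). Since A1 is tangent to QW there, LW ⟂ QW, so L = W + (0, -12.6) = (44.60, -12.60). On A1, W sits at bearing 90° from L; a 54° counterclockwise sweep puts Z at bearing 144°, so Z = L + 12.6·(cos 144°, sin 144°) = (34.41, -5.194). The tangent condition forces LZ to be normal to ZR, so ZR runs along (−sin 144°, cos 144°); with |ZR| = 18.7, R = (23.41, -20.32). Then |WR| = |R − W| = 29.36.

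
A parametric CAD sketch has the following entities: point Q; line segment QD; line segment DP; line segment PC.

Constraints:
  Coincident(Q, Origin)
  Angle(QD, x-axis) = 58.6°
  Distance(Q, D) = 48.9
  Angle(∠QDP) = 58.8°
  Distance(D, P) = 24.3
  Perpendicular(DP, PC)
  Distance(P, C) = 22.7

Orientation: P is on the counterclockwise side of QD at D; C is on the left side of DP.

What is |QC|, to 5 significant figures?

19.155

∠QDP = 58.8°, so DP runs at 58.6° + (180° − 58.8°) = 179.80° from the x-axis; with |DP| = 24.3, P = D + 24.3·(cos 179.80°, sin 179.80°) = (1.1775, 41.823). DP is perpendicular to PC; with |PC| = 22.7 on the left of DP, C = P + 22.7·(-0.0034907, -0.99999) = (1.0983, 19.124). Then |QC| = |C − Q| = 19.155.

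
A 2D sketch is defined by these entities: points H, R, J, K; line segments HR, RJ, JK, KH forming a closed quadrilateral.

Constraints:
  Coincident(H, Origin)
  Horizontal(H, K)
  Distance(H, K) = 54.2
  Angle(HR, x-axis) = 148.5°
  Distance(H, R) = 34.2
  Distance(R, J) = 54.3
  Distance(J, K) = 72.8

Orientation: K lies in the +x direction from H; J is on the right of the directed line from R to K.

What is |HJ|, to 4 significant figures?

34.82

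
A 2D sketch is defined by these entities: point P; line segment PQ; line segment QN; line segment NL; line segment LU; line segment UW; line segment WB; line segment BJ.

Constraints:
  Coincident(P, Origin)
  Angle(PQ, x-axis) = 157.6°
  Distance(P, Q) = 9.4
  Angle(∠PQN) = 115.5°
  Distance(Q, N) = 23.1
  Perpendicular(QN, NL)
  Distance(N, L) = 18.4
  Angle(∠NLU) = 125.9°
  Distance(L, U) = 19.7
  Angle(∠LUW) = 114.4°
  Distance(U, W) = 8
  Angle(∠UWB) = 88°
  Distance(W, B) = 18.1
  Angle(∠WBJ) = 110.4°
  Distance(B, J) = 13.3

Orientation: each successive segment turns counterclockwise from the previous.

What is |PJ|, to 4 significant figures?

27.20

P is at the origin; PQ runs at 157.6° with length 9.4, so Q = (-8.691, 3.582). ∠PQN = 115.5° gives QN at -137.9° from the x-axis; with |QN| = 23.1, N = (-25.83, -11.90). QN is perpendicular to NL, so NL runs at -47.90°; with |NL| = 18.4, L = (-13.49, -25.56). ∠NLU = 125.9° gives LU at 6.200° from the x-axis; with |LU| = 19.7, U = (6.090, -23.43). ∠LUW = 114.4° gives UW at 71.80° from the x-axis; with |UW| = 8.0, W = (8.589, -15.83). ∠UWB = 88.0° gives WB at 163.8° from the x-axis; with |WB| = 18.1, B = (-8.792, -10.78). ∠WBJ = 110.4° gives BJ at -126.6° from the x-axis; with |BJ| = 13.3, J = (-16.72, -21.46). Then |PJ| = |J − P| = 27.20.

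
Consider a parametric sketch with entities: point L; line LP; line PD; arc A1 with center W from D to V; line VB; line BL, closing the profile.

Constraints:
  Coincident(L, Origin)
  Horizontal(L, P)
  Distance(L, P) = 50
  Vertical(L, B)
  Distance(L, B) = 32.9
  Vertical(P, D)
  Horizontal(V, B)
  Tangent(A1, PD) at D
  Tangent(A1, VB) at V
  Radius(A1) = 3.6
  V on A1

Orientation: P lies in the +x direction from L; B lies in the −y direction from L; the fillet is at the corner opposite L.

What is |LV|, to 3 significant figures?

56.9

L is at the origin; LP is horizontal with |LP| = 50.0 and P on the +x side, so P = (50.0, 0.00). LB is vertical with |LB| = 32.9 and B on the −y side, so B = (0.00, -32.9). The virtual corner opposite L is at (50.0, -32.9). A1 meets PD tangentially, so WD is at right angles to PD and since A1 is tangent to VB there, WV ⟂ VB, with radius 3.6, so the center W sits 3.6 in from both sides at W = (46.4, -29.3). That places the tangent points at D = (50.0, -29.3) on PD and V = (46.4, -32.9) on VB. Then |LV| = |V − L| = 56.9.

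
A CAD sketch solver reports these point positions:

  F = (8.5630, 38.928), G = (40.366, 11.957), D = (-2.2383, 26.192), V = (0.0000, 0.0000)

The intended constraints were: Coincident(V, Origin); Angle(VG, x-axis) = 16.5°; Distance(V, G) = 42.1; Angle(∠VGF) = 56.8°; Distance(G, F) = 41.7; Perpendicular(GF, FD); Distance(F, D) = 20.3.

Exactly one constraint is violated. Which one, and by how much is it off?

Distance(F, D) = 20.3 — off by 3.60.

V = (0.00, 0.00) ✓; VG at 16.50° ✓; |VG| = 42.10 ✓; ∠VGF = 56.80° ✓; |GF| = 41.70 ✓; ∠(GF, FD) = 90.00° ✓; |FD| = 16.70 ✗.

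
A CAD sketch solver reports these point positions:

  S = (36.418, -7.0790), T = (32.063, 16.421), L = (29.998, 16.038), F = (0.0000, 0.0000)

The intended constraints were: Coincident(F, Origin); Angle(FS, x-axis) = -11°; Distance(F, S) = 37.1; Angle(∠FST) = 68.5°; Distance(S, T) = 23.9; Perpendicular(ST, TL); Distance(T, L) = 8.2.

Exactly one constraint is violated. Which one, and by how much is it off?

Distance(T, L) = 8.2 — off by 6.10.

F = (0.00, 0.00) ✓; FS at -11.00° ✓; |FS| = 37.10 ✓; ∠FST = 68.50° ✓; |ST| = 23.90 ✓; ∠(ST, TL) = 90.01° ✓; |TL| = 2.100 ✗.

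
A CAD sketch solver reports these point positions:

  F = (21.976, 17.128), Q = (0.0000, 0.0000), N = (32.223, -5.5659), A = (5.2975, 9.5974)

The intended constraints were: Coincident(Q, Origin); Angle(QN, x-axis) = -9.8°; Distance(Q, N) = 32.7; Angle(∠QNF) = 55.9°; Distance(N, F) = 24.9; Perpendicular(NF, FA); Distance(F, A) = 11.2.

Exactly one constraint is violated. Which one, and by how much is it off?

Distance(F, A) = 11.2 — off by 7.10.

Q = (0.00, 0.00) ✓; QN at -9.800° ✓; |QN| = 32.70 ✓; ∠QNF = 55.90° ✓; |NF| = 24.90 ✓; ∠(NF, FA) = 90.00° ✓; |FA| = 18.30 ✗.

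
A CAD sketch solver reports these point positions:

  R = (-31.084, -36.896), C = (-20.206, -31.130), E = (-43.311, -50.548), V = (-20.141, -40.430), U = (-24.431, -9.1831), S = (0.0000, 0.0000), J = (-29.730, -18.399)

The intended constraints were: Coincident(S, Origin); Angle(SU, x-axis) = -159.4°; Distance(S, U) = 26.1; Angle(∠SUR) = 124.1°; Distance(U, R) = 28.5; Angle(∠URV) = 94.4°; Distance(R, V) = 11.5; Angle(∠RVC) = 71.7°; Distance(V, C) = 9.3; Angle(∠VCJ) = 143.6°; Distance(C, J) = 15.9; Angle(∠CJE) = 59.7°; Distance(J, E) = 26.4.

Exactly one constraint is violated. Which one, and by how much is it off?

Distance(J, E) = 26.4 — off by 8.50.

S = (0.00, 0.00) ✓; SU at -159.4° ✓; |SU| = 26.10 ✓; ∠SUR = 124.1° ✓; |UR| = 28.50 ✓; ∠URV = 94.40° ✓; |RV| = 11.50 ✓; ∠RVC = 71.70° ✓; |VC| = 9.300 ✓; ∠VCJ = 143.6° ✓; |CJ| = 15.90 ✓; ∠CJE = 59.70° ✓; |JE| = 34.90 ✗.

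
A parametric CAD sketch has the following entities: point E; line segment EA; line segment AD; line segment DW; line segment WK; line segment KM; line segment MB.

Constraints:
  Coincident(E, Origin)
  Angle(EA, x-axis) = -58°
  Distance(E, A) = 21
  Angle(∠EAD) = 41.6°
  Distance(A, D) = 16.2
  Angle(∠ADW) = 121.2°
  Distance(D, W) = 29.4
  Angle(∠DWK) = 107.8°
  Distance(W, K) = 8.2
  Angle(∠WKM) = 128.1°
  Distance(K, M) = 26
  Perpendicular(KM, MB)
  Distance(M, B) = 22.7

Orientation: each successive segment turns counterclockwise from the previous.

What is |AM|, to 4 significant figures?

30.02

∠DWK = 107.8° gives WK at -148.6° from the x-axis; with |WK| = 8.2, K = (-15.42, 13.10). ∠WKM = 128.1° gives KM at -96.70° from the x-axis; with |KM| = 26.0, M = (-18.46, -12.72). Then |AM| = |M − A| = 30.02.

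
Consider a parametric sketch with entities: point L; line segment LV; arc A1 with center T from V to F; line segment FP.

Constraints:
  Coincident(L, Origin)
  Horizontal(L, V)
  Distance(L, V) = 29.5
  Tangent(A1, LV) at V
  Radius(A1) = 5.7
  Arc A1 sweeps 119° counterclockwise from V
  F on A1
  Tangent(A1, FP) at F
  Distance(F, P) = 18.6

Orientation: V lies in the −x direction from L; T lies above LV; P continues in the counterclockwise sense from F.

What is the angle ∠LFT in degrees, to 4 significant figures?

132.0°

The tangent condition forces TV to be normal to LV, so T = V + (0, 5.7) = (-29.50, 5.700). On A1, V sits at bearing -90° from T; a 119° counterclockwise sweep puts F at bearing 29°, so F = T + 5.7·(cos 29°, sin 29°) = (-24.51, 8.463). Then cos ∠LFT = FL·FT / (|FL||FT|), giving 132.0°.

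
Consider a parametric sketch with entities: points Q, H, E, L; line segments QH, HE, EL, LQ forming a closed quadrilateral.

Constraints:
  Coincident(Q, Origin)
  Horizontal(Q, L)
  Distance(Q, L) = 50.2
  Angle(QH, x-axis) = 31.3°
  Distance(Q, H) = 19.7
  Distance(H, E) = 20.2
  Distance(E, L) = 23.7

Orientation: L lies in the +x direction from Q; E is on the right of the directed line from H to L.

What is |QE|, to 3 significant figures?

28.4

Checks: |HE| = 20.20 ✓; |EL| = 23.70 ✓.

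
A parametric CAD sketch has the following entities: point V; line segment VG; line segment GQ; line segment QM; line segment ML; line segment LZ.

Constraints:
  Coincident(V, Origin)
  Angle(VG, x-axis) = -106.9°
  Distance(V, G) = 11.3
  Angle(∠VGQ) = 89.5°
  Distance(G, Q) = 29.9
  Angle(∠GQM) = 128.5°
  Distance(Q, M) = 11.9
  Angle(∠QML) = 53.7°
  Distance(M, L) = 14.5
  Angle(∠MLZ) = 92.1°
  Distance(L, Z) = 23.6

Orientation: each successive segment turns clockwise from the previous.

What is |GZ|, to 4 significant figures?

25.10

V is at the origin; VG runs at -106.9° with length 11.3, so G = (-3.285, -10.81). ∠VGQ = 89.5° gives GQ at 162.6° from the x-axis; with |GQ| = 29.9, Q = (-31.82, -1.871). ∠GQM = 128.5° gives QM at 111.1° from the x-axis; with |QM| = 11.9, M = (-36.10, 9.231). ∠QML = 53.7° gives ML at -15.20° from the x-axis; with |ML| = 14.5, L = (-22.11, 5.430). ∠MLZ = 92.1° gives LZ at -103.1° from the x-axis; with |LZ| = 23.6, Z = (-27.46, -17.56). Then |GZ| = |Z − G| = 25.10.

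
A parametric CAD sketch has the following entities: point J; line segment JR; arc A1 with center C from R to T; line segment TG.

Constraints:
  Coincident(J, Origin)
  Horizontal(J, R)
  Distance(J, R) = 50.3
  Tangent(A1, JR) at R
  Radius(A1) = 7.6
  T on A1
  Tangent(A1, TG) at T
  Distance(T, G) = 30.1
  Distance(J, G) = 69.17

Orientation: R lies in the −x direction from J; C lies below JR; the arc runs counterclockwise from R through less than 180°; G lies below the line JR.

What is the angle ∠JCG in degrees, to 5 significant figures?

112.97°

Checks: ∠(CR, RJ) = 90.00° ✓; |CT| = 7.600 ✓; ∠(CT, TG) = 90.00° ✓; |TG| = 30.10 ✓; |JG| = 69.17 ✓.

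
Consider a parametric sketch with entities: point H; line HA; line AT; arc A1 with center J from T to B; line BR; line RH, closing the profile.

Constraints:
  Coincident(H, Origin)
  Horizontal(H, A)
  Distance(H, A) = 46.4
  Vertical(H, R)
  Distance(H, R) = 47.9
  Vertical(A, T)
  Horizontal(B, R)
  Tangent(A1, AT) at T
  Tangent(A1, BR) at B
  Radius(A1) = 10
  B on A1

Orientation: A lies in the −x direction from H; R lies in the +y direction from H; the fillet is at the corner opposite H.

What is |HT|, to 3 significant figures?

59.9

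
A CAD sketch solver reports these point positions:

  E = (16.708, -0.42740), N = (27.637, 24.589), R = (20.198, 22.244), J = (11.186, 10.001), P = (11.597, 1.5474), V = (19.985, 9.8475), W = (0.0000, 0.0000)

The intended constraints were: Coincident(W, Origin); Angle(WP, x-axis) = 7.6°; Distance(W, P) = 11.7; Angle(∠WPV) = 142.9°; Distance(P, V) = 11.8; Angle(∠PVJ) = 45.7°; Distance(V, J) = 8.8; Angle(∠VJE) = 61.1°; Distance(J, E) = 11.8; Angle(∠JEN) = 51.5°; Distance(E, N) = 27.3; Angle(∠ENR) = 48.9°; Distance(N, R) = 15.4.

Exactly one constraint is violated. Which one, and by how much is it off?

Distance(N, R) = 15.4 — off by 7.60.

W = (0.00, 0.00) ✓; WP at 7.600° ✓; |WP| = 11.70 ✓; ∠WPV = 142.9° ✓; |PV| = 11.80 ✓; ∠PVJ = 45.70° ✓; |VJ| = 8.800 ✓; ∠VJE = 61.10° ✓; |JE| = 11.80 ✓; ∠JEN = 51.50° ✓; |EN| = 27.30 ✓; ∠ENR = 48.90° ✓; |NR| = 7.800 ✗.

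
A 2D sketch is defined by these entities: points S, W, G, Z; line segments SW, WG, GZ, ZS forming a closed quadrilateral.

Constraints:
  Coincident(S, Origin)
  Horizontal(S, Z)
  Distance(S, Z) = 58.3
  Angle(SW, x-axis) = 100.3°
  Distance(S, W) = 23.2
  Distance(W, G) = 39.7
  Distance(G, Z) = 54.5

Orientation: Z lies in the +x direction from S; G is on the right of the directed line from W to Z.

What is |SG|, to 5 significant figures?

16.679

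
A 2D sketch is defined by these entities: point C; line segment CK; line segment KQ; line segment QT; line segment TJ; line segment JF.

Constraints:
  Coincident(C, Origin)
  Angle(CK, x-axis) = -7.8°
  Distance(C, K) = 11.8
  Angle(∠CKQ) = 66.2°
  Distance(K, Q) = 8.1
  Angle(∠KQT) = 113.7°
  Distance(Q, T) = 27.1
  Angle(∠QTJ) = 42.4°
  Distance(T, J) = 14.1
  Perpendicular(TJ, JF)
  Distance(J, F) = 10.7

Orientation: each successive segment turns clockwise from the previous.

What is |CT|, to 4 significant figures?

19.98

C is at the origin; CK runs at -7.8° with length 11.8, so K = (11.69, -1.601). ∠CKQ = 66.2° gives KQ at -121.6° from the x-axis; with |KQ| = 8.1, Q = (7.447, -8.500). ∠KQT = 113.7° gives QT at 172.1° from the x-axis; with |QT| = 27.1, T = (-19.40, -4.776). Then |CT| = |T − C| = 19.98.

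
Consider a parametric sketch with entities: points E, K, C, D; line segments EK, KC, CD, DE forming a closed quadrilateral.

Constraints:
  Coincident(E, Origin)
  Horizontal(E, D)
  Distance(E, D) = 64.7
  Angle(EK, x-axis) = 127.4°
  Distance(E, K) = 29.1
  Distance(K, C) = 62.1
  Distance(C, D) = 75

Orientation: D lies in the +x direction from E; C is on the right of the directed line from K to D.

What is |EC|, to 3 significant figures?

36.6

Checks: E = (0.00, 0.00) ✓; |KC| = 62.10 ✓; |CD| = 75.00 ✓.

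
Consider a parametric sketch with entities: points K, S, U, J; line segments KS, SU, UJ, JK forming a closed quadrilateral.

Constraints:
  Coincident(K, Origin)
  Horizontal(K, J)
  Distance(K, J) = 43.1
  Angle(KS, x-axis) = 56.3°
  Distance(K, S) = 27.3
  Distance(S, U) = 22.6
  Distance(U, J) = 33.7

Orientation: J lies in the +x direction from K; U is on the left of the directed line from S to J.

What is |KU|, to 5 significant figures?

48.239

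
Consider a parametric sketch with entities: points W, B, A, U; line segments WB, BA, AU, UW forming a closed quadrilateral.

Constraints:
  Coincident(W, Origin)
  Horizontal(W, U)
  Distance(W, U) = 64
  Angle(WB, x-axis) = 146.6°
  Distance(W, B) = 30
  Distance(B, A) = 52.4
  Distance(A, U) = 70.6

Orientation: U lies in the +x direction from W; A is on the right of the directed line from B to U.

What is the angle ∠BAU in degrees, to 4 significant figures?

93.66°

Checks: WB at 146.6° ✓; |BA| = 52.40 ✓; |AU| = 70.60 ✓.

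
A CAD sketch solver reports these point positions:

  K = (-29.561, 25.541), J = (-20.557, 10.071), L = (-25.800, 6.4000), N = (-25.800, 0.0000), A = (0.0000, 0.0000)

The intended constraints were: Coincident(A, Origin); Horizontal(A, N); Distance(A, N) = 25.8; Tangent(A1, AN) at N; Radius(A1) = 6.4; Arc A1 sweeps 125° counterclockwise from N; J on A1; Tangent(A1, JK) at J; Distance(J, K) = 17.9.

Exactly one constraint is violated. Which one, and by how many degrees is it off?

Tangent(A1, JK) at J — off by 4.80°.

A = (0.00, 0.00) ✓; A.y = 0.00, N.y = 0.00 ✓; |AN| = 25.80 ✓; ∠(LN, NA) = 90.00° ✓; |LN| = 6.400 ✓; bearing(L→J) − bearing(L→N) = 125.0° ✓; |LJ| = 6.400 ✓; ∠(LJ, JK) = 94.80° ✗; |JK| = 17.90 ✓.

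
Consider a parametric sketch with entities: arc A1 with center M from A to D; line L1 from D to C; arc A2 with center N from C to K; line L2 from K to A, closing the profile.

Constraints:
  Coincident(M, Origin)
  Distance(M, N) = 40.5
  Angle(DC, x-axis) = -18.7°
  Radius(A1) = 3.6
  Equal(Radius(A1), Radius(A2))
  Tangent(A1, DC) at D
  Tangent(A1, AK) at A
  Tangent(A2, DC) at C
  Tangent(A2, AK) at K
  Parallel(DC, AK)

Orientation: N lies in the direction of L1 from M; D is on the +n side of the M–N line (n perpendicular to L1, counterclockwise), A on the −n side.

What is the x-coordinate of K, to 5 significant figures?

37.208

The slot axis is L1's direction at -18.7°, so u = (cos -18.7°, sin -18.7°) = (0.94721, -0.32061) and n = (−sin -18.7°, cos -18.7°) = (0.32061, 0.94721). M is at the origin and N lies 40.5 along u from M, so N = 40.5·u = (38.362, -12.985). Tangency of A1 to both parallel lines with radius 3.6 puts D and A at M ± 3.6·n: D = (1.1542, 3.4100), A = (-1.1542, -3.4100). Equal radii place C and K the same way about N: C = N + 3.6·n = (39.516, -9.5749), K = N − 3.6·n = (37.208, -16.395). So K.x = 37.208.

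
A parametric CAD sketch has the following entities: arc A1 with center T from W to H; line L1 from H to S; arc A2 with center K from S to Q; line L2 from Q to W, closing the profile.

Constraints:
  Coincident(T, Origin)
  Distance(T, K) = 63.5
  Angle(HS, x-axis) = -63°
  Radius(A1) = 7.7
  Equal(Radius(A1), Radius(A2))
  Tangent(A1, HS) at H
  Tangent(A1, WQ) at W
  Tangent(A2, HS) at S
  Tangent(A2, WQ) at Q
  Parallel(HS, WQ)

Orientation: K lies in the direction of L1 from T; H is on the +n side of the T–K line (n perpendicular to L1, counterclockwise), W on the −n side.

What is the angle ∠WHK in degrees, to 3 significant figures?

83.1°

The slot axis is L1's direction at -63.0°, so u = (cos -63.0°, sin -63.0°) = (0.454, -0.891) and n = (−sin -63.0°, cos -63.0°) = (0.891, 0.454). T is at the origin and K lies 63.5 along u from T, so K = 63.5·u = (28.8, -56.6). Tangency of A1 to both parallel lines with radius 7.7 puts H and W at T ± 7.7·n: H = (6.86, 3.50), W = (-6.86, -3.50). Then cos ∠WHK = HW·HK / (|HW||HK|), giving 83.1°.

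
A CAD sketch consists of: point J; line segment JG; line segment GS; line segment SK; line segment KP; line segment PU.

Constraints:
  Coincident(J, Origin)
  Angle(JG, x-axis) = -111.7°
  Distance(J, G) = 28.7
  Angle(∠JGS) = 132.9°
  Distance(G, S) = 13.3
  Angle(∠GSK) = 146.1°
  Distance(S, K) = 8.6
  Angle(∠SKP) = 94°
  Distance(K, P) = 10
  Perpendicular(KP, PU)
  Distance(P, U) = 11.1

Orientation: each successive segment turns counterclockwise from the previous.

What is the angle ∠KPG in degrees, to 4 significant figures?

78.83°

J is at the origin; JG runs at -111.7° with length 28.7, so G = (-10.61, -26.67). ∠JGS = 132.9° gives GS at -64.60° from the x-axis; with |GS| = 13.3, S = (-4.907, -38.68). ∠GSK = 146.1° gives SK at -30.70° from the x-axis; with |SK| = 8.6, K = (2.488, -43.07). ∠SKP = 94.0° gives KP at 55.30° from the x-axis; with |KP| = 10.0, P = (8.181, -34.85). Then cos ∠KPG = PK·PG / (|PK||PG|), giving 78.83°.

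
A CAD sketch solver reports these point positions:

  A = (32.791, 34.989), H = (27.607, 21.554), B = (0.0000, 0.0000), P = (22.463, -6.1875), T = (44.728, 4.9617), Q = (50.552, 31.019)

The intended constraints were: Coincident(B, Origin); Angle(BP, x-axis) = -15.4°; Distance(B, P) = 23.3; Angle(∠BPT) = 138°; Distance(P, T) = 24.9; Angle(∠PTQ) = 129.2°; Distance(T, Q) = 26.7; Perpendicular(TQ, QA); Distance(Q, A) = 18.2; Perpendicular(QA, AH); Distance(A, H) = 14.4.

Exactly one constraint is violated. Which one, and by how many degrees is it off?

Perpendicular(QA, AH) — off by 8.50°.

B = (0.00, 0.00) ✓; BP at -15.40° ✓; |BP| = 23.30 ✓; ∠BPT = 138.0° ✓; |PT| = 24.90 ✓; ∠PTQ = 129.2° ✓; |TQ| = 26.70 ✓; ∠(TQ, QA) = 90.00° ✓; |QA| = 18.20 ✓; ∠(QA, AH) = 81.50° ✗; |AH| = 14.40 ✓.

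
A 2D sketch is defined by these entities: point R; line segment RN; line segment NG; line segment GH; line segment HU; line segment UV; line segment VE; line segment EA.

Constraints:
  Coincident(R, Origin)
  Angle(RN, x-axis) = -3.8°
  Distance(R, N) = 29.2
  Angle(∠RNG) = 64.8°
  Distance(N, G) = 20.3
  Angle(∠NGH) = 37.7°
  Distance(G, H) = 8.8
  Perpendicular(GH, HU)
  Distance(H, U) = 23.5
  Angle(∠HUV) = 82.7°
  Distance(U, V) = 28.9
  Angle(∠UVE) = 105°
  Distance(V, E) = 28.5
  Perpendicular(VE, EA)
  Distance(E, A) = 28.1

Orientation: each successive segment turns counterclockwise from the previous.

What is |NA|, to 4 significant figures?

27.32

R is at the origin; RN runs at -3.8° with length 29.2, so N = (29.14, -1.935). ∠RNG = 64.8° gives NG at 111.4° from the x-axis; with |NG| = 20.3, G = (21.73, 16.97). ∠NGH = 37.7° gives GH at -106.3° from the x-axis; with |GH| = 8.8, H = (19.26, 8.519). GH ⟂ HU, so HU runs at -16.30°; with |HU| = 23.5, U = (41.81, 1.923). ∠HUV = 82.7° gives UV at 81.00° from the x-axis; with |UV| = 28.9, V = (46.34, 30.47). ∠UVE = 105.0° gives VE at 156.0° from the x-axis; with |VE| = 28.5, E = (20.30, 42.06). VE ⟂ EA, so EA runs at -114.0°; with |EA| = 28.1, A = (8.870, 16.39). Then |NA| = |A − N| = 27.32.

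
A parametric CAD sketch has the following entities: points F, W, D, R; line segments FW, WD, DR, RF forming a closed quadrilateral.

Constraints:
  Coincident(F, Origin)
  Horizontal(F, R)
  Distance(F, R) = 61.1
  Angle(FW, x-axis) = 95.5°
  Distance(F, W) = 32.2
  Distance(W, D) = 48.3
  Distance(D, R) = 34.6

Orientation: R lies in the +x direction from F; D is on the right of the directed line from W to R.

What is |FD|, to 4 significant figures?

27.59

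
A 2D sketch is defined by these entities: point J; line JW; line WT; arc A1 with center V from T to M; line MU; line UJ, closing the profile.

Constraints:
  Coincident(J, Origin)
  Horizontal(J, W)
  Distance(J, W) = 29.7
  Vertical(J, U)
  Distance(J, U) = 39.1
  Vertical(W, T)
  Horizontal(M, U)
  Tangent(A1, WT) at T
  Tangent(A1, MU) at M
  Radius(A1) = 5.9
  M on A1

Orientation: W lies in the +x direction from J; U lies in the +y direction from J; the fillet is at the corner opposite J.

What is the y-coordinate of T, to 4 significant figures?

33.20

J is at the origin; J and W share the same y with |JW| = 29.7 and W on the +x side, so W = (29.70, 0.000). JU is vertical with |JU| = 39.1 and U on the +y side, so U = (0.000, 39.10). The virtual corner opposite J is at (29.70, 39.10). Tangency of A1 to WT means the radius VT is perpendicular to WT and tangency of A1 to MU means the radius VM is perpendicular to MU, with radius 5.9, so the center V sits 5.9 in from both sides at V = (23.80, 33.20). That places the tangent points at T = (29.70, 33.20) on WT and M = (23.80, 39.10) on MU. So T.y = 33.20.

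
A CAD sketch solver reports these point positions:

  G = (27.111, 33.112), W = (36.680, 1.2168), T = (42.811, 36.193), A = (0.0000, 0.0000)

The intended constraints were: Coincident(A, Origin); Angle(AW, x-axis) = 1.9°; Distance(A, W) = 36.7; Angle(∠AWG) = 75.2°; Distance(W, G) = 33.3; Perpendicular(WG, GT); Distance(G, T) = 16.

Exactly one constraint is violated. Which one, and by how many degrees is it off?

Perpendicular(WG, GT) — off by 5.60°.

A = (0.00, 0.00) ✓; AW at 1.900° ✓; |AW| = 36.70 ✓; ∠AWG = 75.20° ✓; |WG| = 33.30 ✓; ∠(WG, GT) = 95.60° ✗; |GT| = 16.00 ✓.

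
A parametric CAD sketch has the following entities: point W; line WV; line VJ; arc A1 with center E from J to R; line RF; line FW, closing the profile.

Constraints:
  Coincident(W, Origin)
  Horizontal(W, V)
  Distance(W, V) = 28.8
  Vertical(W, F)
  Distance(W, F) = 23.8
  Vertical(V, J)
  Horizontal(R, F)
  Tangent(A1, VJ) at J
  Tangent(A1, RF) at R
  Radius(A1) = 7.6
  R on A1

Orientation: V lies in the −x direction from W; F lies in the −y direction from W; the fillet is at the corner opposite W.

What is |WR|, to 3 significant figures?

31.9

The virtual corner opposite W is at (-28.8, -23.8). The tangent condition forces EJ to be normal to VJ and A1 meets RF tangentially, so ER is at right angles to RF, with radius 7.6, so the center E sits 7.6 in from both sides at E = (-21.2, -16.2). That places the tangent points at J = (-28.8, -16.2) on VJ and R = (-21.2, -23.8) on RF. Then |WR| = |R − W| = 31.9.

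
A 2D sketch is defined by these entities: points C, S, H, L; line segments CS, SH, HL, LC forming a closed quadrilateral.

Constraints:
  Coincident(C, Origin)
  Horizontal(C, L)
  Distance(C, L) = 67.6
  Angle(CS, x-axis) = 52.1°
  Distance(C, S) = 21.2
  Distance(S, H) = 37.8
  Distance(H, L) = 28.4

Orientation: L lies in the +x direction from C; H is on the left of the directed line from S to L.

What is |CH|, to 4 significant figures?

55.20

C is at the origin; CL is horizontal with |CL| = 67.6 and L in +x, so L = (67.6, 0). CS runs at 52.1° with |CS| = 21.2, so S = (13.02, 16.73). H is determined by |SH| = 37.8 and |HL| = 28.4 together: it lies at the intersection of circle(S, 37.8) and circle(L, 28.4). With |SL| = 57.08, the foot of the radical line on SL is 33.99 from S and the perpendicular offset is √(37.8² − 33.99²) = 16.53. Taking the left-of-SL solution: H = (50.37, 22.57).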